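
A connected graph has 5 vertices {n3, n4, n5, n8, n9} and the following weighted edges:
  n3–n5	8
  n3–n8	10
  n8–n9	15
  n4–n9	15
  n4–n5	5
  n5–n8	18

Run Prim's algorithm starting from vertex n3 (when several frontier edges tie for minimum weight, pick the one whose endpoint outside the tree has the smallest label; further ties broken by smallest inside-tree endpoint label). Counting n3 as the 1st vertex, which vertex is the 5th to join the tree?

Prim, starting at n3.
Step 1: frontier [n3–n5 8, n3–n8 10] → take n3–n5 (8); add n5.
Step 2: frontier [n3–n8 10, n4–n5 5, n5–n8 18] → take n4–n5 (5); add n4.
Step 3: frontier [n3–n8 10, n4–n9 15, n5–n8 18] → take n3–n8 (10); add n8.
Step 4: frontier [n4–n9 15, n8–n9 15] → take n4–n9 (15); add n9.
Vertex order: n3, n5, n4, n8, n9. The 5th vertex is n9.

n9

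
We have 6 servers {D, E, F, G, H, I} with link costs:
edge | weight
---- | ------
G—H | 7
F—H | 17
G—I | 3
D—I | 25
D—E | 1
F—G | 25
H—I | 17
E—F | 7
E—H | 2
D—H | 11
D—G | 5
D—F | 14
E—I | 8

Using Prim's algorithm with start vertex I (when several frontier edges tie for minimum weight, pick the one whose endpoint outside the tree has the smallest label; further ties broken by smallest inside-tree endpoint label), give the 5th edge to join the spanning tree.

E-F

Grow the tree from I using Prim:
Step 1: cheapest edge leaving the tree is G—I (3); add G.
Step 2: cheapest edge leaving the tree is D—G (5); add D.
Step 3: cheapest edge leaving the tree is D—E (1); add E.
Step 4: cheapest edge leaving the tree is E—H (2); add H.
Step 5: cheapest edge leaving the tree is E—F (7); add F.
The 5th edge added is E—F.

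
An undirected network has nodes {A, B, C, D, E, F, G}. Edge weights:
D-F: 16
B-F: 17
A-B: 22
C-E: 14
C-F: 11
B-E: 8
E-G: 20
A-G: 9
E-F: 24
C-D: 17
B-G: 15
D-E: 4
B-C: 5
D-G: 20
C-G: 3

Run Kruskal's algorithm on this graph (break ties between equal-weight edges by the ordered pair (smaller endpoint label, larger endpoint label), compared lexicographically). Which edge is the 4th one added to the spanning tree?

B-E

Kruskal's algorithm — process edges by increasing weight (ties by edge label):
C-G (3): add. Components now {A} {B} {C,G} {D} {E} {F}
D-E (4): add. Components now {A} {B} {C,G} {D,E} {F}
B-C (5): add. Components now {A} {B,C,G} {D,E} {F}
B-E (8): add. Components now {A} {B,C,D,E,G} {F}
A-G (9): add. Components now {A,B,C,D,E,G} {F}
C-F (11): add. Components now {A,B,C,D,E,F,G}
The 4th edge added is B-E.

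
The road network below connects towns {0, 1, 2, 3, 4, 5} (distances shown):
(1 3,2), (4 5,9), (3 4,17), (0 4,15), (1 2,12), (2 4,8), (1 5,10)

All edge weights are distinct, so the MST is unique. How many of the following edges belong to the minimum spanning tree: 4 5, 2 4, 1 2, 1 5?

3

Sort edges by weight, then run Kruskal:
1 3 (2): add — endpoints in different components.
2 4 (8): add — endpoints in different components.
4 5 (9): add — endpoints in different components.
1 5 (10): add — endpoints in different components.
1 2 (12): skip — 1 and 2 already connected.
0 4 (15): add — endpoints in different components.
MST edge set: {1 3, 2 4, 4 5, 1 5, 0 4}.
Of the listed edges, {4 5, 2 4, 1 5} are in the MST → 3.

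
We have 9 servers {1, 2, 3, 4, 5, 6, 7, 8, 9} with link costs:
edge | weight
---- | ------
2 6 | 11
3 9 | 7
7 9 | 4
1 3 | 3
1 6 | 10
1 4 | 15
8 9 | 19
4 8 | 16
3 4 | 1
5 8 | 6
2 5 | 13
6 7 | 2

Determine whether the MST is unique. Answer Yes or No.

Kruskal: consider edges lightest-first.
3 4 (1): add — endpoints in different components.
6 7 (2): add — endpoints in different components.
1 3 (3): add — endpoints in different components.
7 9 (4): add — endpoints in different components.
5 8 (6): add — endpoints in different components.
3 9 (7): add — endpoints in different components.
1 6 (10): skip — 1 and 6 already connected.
2 6 (11): add — endpoints in different components.
2 5 (13): add — endpoints in different components.
Every non-tree edge has weight strictly greater than the heaviest edge on the tree path between its endpoints, so the MST is unique.

Yes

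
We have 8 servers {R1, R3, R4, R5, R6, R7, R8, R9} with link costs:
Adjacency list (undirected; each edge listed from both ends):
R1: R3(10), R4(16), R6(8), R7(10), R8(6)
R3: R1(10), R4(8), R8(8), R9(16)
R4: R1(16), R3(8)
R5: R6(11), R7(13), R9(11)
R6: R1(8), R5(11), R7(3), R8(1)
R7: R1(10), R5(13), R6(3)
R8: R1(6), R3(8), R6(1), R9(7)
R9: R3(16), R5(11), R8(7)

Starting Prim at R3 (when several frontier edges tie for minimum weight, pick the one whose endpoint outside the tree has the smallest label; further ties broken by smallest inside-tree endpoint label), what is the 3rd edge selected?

R6-R8

Prim's algorithm from R3:
Step 1: frontier [R3—R4 8, R3—R8 8, R1—R3 10, R3—R9 16] → take R3—R4 (8); add R4.
Step 2: frontier [R3—R8 8, R1—R3 10, R3—R9 16, R1—R4 16] → take R3—R8 (8); add R8.
Step 3: frontier [R1—R3 10, R3—R9 16, R1—R4 16, R6—R8 1, R1—R8 6, R8—R9 7] → take R6—R8 (1); add R6.
Step 4: frontier [R1—R3 10, R3—R9 16, R1—R4 16, R6—R7 3, R1—R6 8, R5—R6 11, R1—R8 6, R8—R9 7] → take R6—R7 (3); add R7.
Step 5: frontier [R1—R3 10, R3—R9 16, R1—R4 16, R1—R6 8, R5—R6 11, R1—R7 10, R5—R7 13, R1—R8 6, R8—R9 7] → take R1—R8 (6); add R1.
Step 6: frontier [R3—R9 16, R5—R6 11, R5—R7 13, R8—R9 7] → take R8—R9 (7); add R9.
Step 7: frontier [R5—R6 11, R5—R7 13, R5—R9 11] → take R5—R6 (11); add R5.
The 3rd edge added is R6—R8.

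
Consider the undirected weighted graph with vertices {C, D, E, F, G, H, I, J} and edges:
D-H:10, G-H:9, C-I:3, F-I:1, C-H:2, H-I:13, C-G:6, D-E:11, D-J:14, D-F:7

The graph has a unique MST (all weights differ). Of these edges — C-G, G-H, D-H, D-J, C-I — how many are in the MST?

Kruskal: consider edges lightest-first.
F-I (1): add — endpoints in different components.
C-H (2): add — endpoints in different components.
C-I (3): add — endpoints in different components.
C-G (6): add — endpoints in different components.
D-F (7): add — endpoints in different components.
G-H (9): skip — G and H already connected.
D-H (10): skip — D and H already connected.
D-E (11): add — endpoints in different components.
H-I (13): skip — H and I already connected.
D-J (14): add — endpoints in different components.
MST edge set: {F-I, C-H, C-I, C-G, D-F, D-E, D-J}.
Of the listed edges, {C-G, D-J, C-I} are in the MST → 3.

3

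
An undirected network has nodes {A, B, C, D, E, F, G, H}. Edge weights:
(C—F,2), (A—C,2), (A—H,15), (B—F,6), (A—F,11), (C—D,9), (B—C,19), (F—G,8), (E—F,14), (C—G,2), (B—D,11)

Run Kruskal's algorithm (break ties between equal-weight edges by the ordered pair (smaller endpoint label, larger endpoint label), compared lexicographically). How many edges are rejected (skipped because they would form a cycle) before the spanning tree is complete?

Sort edges by weight, then run Kruskal:
A—C (2): add — endpoints in different components.
C—F (2): add — endpoints in different components.
C—G (2): add — endpoints in different components.
B—F (6): add — endpoints in different components.
F—G (8): skip — F and G already connected.
C—D (9): add — endpoints in different components.
A—F (11): skip — A and F already connected.
B—D (11): skip — B and D already connected.
E—F (14): add — endpoints in different components.
A—H (15): add — endpoints in different components.
Edges rejected before the tree was complete: 3.

3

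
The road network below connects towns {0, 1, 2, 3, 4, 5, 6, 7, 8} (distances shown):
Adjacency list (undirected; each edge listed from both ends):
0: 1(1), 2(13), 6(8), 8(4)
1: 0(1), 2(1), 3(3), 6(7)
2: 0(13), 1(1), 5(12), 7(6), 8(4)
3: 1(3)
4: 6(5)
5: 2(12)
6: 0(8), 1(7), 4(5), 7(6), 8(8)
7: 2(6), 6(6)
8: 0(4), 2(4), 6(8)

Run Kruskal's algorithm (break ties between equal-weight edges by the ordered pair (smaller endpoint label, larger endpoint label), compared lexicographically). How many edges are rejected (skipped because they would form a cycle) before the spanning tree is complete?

4

Sort edges by weight, then run Kruskal:
0–1 (1): add — endpoints in different components.
1–2 (1): add — endpoints in different components.
1–3 (3): add — endpoints in different components.
0–8 (4): add — endpoints in different components.
2–8 (4): skip — 2 and 8 already connected.
4–6 (5): add — endpoints in different components.
2–7 (6): add — endpoints in different components.
6–7 (6): add — endpoints in different components.
1–6 (7): skip — 1 and 6 already connected.
0–6 (8): skip — 0 and 6 already connected.
6–8 (8): skip — 6 and 8 already connected.
2–5 (12): add — endpoints in different components.
Edges rejected before the tree was complete: 4.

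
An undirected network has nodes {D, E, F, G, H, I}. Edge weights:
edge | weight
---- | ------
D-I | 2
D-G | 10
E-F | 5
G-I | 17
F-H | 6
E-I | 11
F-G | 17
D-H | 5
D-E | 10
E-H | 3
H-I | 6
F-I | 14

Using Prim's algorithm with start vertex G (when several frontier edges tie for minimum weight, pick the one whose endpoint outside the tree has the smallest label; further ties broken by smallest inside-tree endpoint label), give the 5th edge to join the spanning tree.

Grow the tree from G using Prim:
Step 1: cheapest edge leaving the tree is D-G (10); add D.
Step 2: cheapest edge leaving the tree is D-I (2); add I.
Step 3: cheapest edge leaving the tree is D-H (5); add H.
Step 4: cheapest edge leaving the tree is E-H (3); add E.
Step 5: cheapest edge leaving the tree is E-F (5); add F.
The 5th edge added is E-F.

E-F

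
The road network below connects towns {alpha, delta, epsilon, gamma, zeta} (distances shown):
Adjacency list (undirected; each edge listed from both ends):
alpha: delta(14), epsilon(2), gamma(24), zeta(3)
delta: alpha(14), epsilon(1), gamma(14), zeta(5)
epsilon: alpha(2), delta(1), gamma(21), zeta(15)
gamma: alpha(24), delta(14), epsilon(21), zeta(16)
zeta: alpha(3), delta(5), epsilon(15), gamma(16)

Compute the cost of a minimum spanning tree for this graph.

20

Grow the tree from delta using Prim:
Step 1: cheapest edge leaving the tree is delta–epsilon (1); add epsilon.
Step 2: cheapest edge leaving the tree is alpha–epsilon (2); add alpha.
Step 3: cheapest edge leaving the tree is alpha–zeta (3); add zeta.
Step 4: cheapest edge leaving the tree is delta–gamma (14); add gamma.
MST edges: delta–epsilon, alpha–epsilon, alpha–zeta, delta–gamma; total weight 1+2+3+14 = 20.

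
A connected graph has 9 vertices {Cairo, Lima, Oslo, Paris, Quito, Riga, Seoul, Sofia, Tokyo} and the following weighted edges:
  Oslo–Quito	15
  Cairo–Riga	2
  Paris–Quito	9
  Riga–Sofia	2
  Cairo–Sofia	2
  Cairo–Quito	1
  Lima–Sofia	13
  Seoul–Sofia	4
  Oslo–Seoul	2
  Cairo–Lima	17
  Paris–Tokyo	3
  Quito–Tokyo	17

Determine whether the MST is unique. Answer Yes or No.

No

Kruskal: consider edges lightest-first.
Cairo–Quito (1): add — endpoints in different components.
Cairo–Riga (2): add — endpoints in different components.
Cairo–Sofia (2): add — endpoints in different components.
Oslo–Seoul (2): add — endpoints in different components.
Riga–Sofia (2): skip — Riga and Sofia already connected.
Paris–Tokyo (3): add — endpoints in different components.
Seoul–Sofia (4): add — endpoints in different components.
Paris–Quito (9): add — endpoints in different components.
Lima–Sofia (13): add — endpoints in different components.
Non-tree edge Riga–Sofia has weight 2, equal to the heaviest edge on its tree cycle — swapping gives another MST of the same weight. Not unique.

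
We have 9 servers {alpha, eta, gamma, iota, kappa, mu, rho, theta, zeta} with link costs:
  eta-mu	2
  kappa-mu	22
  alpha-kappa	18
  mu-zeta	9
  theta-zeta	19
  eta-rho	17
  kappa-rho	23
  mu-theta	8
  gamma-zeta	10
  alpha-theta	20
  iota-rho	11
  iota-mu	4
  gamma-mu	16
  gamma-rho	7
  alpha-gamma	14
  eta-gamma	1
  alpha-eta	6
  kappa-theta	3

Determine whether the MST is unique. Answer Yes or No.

Yes

Sort edges by weight, then run Kruskal:
eta-gamma (1): add — endpoints in different components.
eta-mu (2): add — endpoints in different components.
kappa-theta (3): add — endpoints in different components.
iota-mu (4): add — endpoints in different components.
alpha-eta (6): add — endpoints in different components.
gamma-rho (7): add — endpoints in different components.
mu-theta (8): add — endpoints in different components.
mu-zeta (9): add — endpoints in different components.
Every non-tree edge has weight strictly greater than the heaviest edge on the tree path between its endpoints, so the MST is unique.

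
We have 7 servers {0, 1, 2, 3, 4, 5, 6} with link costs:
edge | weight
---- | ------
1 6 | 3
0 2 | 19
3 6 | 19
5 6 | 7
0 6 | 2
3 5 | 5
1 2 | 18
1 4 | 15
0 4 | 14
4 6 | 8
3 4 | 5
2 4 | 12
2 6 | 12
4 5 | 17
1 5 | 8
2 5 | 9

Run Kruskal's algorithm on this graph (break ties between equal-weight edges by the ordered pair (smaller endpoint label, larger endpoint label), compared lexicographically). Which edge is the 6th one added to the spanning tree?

2-5

Sort edges by weight, then run Kruskal:
0 6 (2): add — endpoints in different components.
1 6 (3): add — endpoints in different components.
3 4 (5): add — endpoints in different components.
3 5 (5): add — endpoints in different components.
5 6 (7): add — endpoints in different components.
1 5 (8): skip — 1 and 5 already connected.
4 6 (8): skip — 4 and 6 already connected.
2 5 (9): add — endpoints in different components.
The 6th edge added is 2 5.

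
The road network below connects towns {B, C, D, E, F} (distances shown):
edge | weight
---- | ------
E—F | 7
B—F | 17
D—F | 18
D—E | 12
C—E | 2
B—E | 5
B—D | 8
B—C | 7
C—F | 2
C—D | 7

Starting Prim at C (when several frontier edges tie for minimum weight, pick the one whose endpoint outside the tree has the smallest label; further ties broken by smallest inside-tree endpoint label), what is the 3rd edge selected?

B-E

Prim's algorithm from C:
Step 1: cheapest edge leaving the tree is C—E (2); add E.
Step 2: cheapest edge leaving the tree is C—F (2); add F.
Step 3: cheapest edge leaving the tree is B—E (5); add B.
Step 4: cheapest edge leaving the tree is C—D (7); add D.
The 3rd edge added is B—E.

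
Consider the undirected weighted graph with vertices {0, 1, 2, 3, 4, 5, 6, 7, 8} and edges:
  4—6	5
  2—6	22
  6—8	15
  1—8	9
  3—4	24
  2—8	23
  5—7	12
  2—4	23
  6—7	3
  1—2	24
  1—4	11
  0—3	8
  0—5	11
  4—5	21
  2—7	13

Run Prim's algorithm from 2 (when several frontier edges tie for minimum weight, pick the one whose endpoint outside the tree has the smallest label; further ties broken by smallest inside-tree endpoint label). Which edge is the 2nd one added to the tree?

Prim, starting at 2.
Step 1: cheapest edge leaving the tree is 2—7 (13); add 7.
Step 2: cheapest edge leaving the tree is 6—7 (3); add 6.
Step 3: cheapest edge leaving the tree is 4—6 (5); add 4.
Step 4: cheapest edge leaving the tree is 1—4 (11); add 1.
Step 5: cheapest edge leaving the tree is 1—8 (9); add 8.
Step 6: cheapest edge leaving the tree is 5—7 (12); add 5.
Step 7: cheapest edge leaving the tree is 0—5 (11); add 0.
Step 8: cheapest edge leaving the tree is 0—3 (8); add 3.
The 2nd edge added is 6—7.

6-7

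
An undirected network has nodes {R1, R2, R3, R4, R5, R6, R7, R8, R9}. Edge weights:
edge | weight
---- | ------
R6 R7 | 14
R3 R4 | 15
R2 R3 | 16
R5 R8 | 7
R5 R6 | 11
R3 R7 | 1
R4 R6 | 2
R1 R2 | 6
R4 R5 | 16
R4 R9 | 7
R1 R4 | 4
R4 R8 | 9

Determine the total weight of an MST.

50

Prim's algorithm from R8:
Step 1: frontier [R5 R8 7, R4 R8 9] → take R5 R8 (7); add R5.
Step 2: frontier [R5 R6 11, R4 R5 16, R4 R8 9] → take R4 R8 (9); add R4.
Step 3: frontier [R4 R6 2, R1 R4 4, R4 R9 7, R3 R4 15, R5 R6 11] → take R4 R6 (2); add R6.
Step 4: frontier [R1 R4 4, R4 R9 7, R3 R4 15, R6 R7 14] → take R1 R4 (4); add R1.
Step 5: frontier [R1 R2 6, R4 R9 7, R3 R4 15, R6 R7 14] → take R1 R2 (6); add R2.
Step 6: frontier [R2 R3 16, R4 R9 7, R3 R4 15, R6 R7 14] → take R4 R9 (7); add R9.
Step 7: frontier [R2 R3 16, R3 R4 15, R6 R7 14] → take R6 R7 (14); add R7.
Step 8: frontier [R2 R3 16, R3 R4 15, R3 R7 1] → take R3 R7 (1); add R3.
MST edges: R5 R8, R4 R8, R4 R6, R1 R4, R1 R2, R4 R9, R6 R7, R3 R7; total weight 7+9+2+4+6+7+14+1 = 50.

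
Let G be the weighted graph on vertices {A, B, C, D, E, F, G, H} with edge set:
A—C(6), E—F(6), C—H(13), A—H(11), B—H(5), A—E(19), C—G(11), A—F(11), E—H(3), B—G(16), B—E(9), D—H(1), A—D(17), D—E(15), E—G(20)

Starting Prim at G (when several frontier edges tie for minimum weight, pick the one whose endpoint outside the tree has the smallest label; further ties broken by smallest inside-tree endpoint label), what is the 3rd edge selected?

A-F

Prim, starting at G.
Step 1: cheapest edge leaving the tree is C—G (11); add C.
Step 2: cheapest edge leaving the tree is A—C (6); add A.
Step 3: cheapest edge leaving the tree is A—F (11); add F.
Step 4: cheapest edge leaving the tree is E—F (6); add E.
Step 5: cheapest edge leaving the tree is E—H (3); add H.
Step 6: cheapest edge leaving the tree is D—H (1); add D.
Step 7: cheapest edge leaving the tree is B—H (5); add B.
The 3rd edge added is A—F.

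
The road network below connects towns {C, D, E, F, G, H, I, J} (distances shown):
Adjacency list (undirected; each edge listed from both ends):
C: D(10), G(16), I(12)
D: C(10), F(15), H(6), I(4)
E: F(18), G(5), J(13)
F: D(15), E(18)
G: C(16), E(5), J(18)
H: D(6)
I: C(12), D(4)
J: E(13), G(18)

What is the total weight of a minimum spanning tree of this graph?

Kruskal: consider edges lightest-first.
D-I (4): add — endpoints in different components.
E-G (5): add — endpoints in different components.
D-H (6): add — endpoints in different components.
C-D (10): add — endpoints in different components.
C-I (12): skip — C and I already connected.
E-J (13): add — endpoints in different components.
D-F (15): add — endpoints in different components.
C-G (16): add — endpoints in different components.
MST edges: D-I, E-G, D-H, C-D, E-J, D-F, C-G; total weight 4+5+6+10+13+15+16 = 69.

69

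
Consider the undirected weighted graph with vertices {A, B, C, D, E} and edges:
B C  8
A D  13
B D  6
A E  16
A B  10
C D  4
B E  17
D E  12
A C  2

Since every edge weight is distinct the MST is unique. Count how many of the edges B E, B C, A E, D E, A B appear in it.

1

Sort edges by weight, then run Kruskal:
A C (2): add. Components now {A,C} {B} {D} {E}
C D (4): add. Components now {A,C,D} {B} {E}
B D (6): add. Components now {A,B,C,D} {E}
B C (8): skip — B and C already connected.
A B (10): skip — A and B already connected.
D E (12): add. Components now {A,B,C,D,E}
MST edge set: {A C, C D, B D, D E}.
Of the listed edges, {D E} are in the MST → 1.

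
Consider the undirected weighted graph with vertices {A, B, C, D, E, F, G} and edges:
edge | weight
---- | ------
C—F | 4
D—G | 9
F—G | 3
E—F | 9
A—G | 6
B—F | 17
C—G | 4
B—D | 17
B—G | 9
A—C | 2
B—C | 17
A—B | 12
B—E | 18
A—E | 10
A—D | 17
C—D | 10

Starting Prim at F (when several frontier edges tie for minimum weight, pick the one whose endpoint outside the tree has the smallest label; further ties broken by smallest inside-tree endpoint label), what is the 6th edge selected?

Prim, starting at F.
Step 1: cheapest edge leaving the tree is F—G (3); add G.
Step 2: cheapest edge leaving the tree is C—F (4); add C.
Step 3: cheapest edge leaving the tree is A—C (2); add A.
Step 4: cheapest edge leaving the tree is B—G (9); add B.
Step 5: cheapest edge leaving the tree is D—G (9); add D.
Step 6: cheapest edge leaving the tree is E—F (9); add E.
The 6th edge added is E—F.

E-F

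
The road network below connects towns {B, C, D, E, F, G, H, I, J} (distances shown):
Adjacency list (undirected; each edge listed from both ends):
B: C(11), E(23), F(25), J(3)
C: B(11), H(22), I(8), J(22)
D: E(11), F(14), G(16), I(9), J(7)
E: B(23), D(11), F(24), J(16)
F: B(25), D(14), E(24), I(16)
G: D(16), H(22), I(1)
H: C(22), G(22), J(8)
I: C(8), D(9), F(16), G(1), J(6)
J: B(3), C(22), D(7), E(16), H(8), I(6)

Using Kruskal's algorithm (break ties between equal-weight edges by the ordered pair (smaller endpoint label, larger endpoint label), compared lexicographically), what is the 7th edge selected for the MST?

Kruskal's algorithm — process edges by increasing weight (ties by edge label):
G—I (1): add — endpoints in different components.
B—J (3): add — endpoints in different components.
I—J (6): add — endpoints in different components.
D—J (7): add — endpoints in different components.
C—I (8): add — endpoints in different components.
H—J (8): add — endpoints in different components.
D—I (9): skip — D and I already connected.
B—C (11): skip — B and C already connected.
D—E (11): add — endpoints in different components.
D—F (14): add — endpoints in different components.
The 7th edge added is D—E.

D-E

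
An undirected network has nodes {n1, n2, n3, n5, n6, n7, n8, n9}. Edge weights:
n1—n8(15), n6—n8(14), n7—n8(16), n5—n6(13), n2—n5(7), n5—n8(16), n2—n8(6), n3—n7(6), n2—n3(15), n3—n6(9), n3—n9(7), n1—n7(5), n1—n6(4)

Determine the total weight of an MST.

Kruskal's algorithm — process edges by increasing weight (ties by edge label):
n1—n6 (4): add — endpoints in different components.
n1—n7 (5): add — endpoints in different components.
n2—n8 (6): add — endpoints in different components.
n3—n7 (6): add — endpoints in different components.
n2—n5 (7): add — endpoints in different components.
n3—n9 (7): add — endpoints in different components.
n3—n6 (9): skip — n6 and n3 already connected.
n5—n6 (13): add — endpoints in different components.
MST edges: n1—n6, n1—n7, n2—n8, n3—n7, n2—n5, n3—n9, n5—n6; total weight 4+5+6+6+7+7+13 = 48.

48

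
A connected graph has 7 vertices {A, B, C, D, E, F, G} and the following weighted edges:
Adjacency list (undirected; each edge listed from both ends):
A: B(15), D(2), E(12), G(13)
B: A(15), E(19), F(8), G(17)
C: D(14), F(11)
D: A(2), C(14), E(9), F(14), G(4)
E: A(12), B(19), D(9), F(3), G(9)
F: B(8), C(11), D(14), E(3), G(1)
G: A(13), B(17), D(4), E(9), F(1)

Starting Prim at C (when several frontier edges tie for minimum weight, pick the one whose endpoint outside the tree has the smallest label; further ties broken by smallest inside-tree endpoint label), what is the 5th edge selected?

A-D

Prim, starting at C.
Step 1: cheapest edge leaving the tree is C–F (11); add F.
Step 2: cheapest edge leaving the tree is F–G (1); add G.
Step 3: cheapest edge leaving the tree is E–F (3); add E.
Step 4: cheapest edge leaving the tree is D–G (4); add D.
Step 5: cheapest edge leaving the tree is A–D (2); add A.
Step 6: cheapest edge leaving the tree is B–F (8); add B.
The 5th edge added is A–D.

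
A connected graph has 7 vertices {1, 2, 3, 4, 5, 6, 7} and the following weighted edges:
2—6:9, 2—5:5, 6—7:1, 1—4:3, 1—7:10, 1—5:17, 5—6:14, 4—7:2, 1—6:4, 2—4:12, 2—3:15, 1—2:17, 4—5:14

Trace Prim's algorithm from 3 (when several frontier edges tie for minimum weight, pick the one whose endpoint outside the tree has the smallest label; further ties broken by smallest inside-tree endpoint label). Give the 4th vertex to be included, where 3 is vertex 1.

Prim's algorithm from 3:
Step 1: frontier [2—3 15] → take 2—3 (15); add 2.
Step 2: frontier [2—5 5, 2—6 9, 2—4 12, 1—2 17] → take 2—5 (5); add 5.
Step 3: frontier [2—6 9, 2—4 12, 1—2 17, 4—5 14, 5—6 14, 1—5 17] → take 2—6 (9); add 6.
Step 4: frontier [2—4 12, 1—2 17, 4—5 14, 1—5 17, 6—7 1, 1—6 4] → take 6—7 (1); add 7.
Step 5: frontier [2—4 12, 1—2 17, 4—5 14, 1—5 17, 1—6 4, 4—7 2, 1—7 10] → take 4—7 (2); add 4.
Step 6: frontier [1—2 17, 1—4 3, 1—5 17, 1—6 4, 1—7 10] → take 1—4 (3); add 1.
Vertex order: 3, 2, 5, 6, 7, 4, 1. The 4th vertex is 6.

6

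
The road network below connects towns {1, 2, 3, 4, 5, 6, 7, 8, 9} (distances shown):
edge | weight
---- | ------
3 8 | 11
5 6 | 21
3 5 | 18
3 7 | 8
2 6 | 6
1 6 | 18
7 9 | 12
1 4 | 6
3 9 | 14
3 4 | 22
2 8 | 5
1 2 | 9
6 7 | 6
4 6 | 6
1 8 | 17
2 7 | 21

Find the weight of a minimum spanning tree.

67

Prim, starting at 4.
Step 1: cheapest edge leaving the tree is 1 4 (6); add 1.
Step 2: cheapest edge leaving the tree is 4 6 (6); add 6.
Step 3: cheapest edge leaving the tree is 2 6 (6); add 2.
Step 4: cheapest edge leaving the tree is 2 8 (5); add 8.
Step 5: cheapest edge leaving the tree is 6 7 (6); add 7.
Step 6: cheapest edge leaving the tree is 3 7 (8); add 3.
Step 7: cheapest edge leaving the tree is 7 9 (12); add 9.
Step 8: cheapest edge leaving the tree is 3 5 (18); add 5.
MST edges: 1 4, 4 6, 2 6, 2 8, 6 7, 3 7, 7 9, 3 5; total weight 6+6+6+5+6+8+12+18 = 67.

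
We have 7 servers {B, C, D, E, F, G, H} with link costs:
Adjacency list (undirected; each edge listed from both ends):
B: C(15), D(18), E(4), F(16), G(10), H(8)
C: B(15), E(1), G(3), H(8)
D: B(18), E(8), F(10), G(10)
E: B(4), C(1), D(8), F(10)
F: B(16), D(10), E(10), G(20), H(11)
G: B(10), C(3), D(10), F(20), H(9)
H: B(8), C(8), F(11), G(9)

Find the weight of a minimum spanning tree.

Kruskal's algorithm — process edges by increasing weight (ties by edge label):
C E (1): add — endpoints in different components.
C G (3): add — endpoints in different components.
B E (4): add — endpoints in different components.
B H (8): add — endpoints in different components.
C H (8): skip — C and H already connected.
D E (8): add — endpoints in different components.
G H (9): skip — G and H already connected.
B G (10): skip — B and G already connected.
D F (10): add — endpoints in different components.
MST edges: C E, C G, B E, B H, D E, D F; total weight 1+3+4+8+8+10 = 34.

34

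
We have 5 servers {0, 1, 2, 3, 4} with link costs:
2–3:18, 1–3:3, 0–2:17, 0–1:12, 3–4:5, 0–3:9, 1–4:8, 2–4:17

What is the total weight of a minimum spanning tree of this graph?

Sort edges by weight, then run Kruskal:
1–3 (3): add. Components now {0} {1,3} {2} {4}
3–4 (5): add. Components now {0} {1,3,4} {2}
1–4 (8): skip — 1 and 4 already connected.
0–3 (9): add. Components now {0,1,3,4} {2}
0–1 (12): skip — 0 and 1 already connected.
0–2 (17): add. Components now {0,1,2,3,4}
MST edges: 1–3, 3–4, 0–3, 0–2; total weight 3+5+9+17 = 34.

34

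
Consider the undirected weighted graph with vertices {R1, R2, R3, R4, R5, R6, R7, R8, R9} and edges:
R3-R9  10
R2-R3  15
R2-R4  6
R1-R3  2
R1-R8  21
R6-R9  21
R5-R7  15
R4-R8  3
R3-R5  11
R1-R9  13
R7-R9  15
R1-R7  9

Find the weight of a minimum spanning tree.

77

Kruskal: consider edges lightest-first.
R1-R3 (2): add — endpoints in different components.
R4-R8 (3): add — endpoints in different components.
R2-R4 (6): add — endpoints in different components.
R1-R7 (9): add — endpoints in different components.
R3-R9 (10): add — endpoints in different components.
R3-R5 (11): add — endpoints in different components.
R1-R9 (13): skip — R9 and R1 already connected.
R2-R3 (15): add — endpoints in different components.
R5-R7 (15): skip — R5 and R7 already connected.
R7-R9 (15): skip — R9 and R7 already connected.
R1-R8 (21): skip — R8 and R1 already connected.
R6-R9 (21): add — endpoints in different components.
MST edges: R1-R3, R4-R8, R2-R4, R1-R7, R3-R9, R3-R5, R2-R3, R6-R9; total weight 2+3+6+9+10+11+15+21 = 77.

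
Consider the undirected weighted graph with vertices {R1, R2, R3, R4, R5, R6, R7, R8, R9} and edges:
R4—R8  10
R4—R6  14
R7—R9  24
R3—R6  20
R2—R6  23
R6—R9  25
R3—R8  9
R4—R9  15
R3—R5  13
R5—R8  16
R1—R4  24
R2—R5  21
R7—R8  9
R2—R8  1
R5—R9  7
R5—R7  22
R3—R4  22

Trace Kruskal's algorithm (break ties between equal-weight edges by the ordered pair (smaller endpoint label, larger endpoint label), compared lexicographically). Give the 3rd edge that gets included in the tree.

Kruskal: consider edges lightest-first.
R2—R8 (1): add — endpoints in different components.
R5—R9 (7): add — endpoints in different components.
R3—R8 (9): add — endpoints in different components.
R7—R8 (9): add — endpoints in different components.
R4—R8 (10): add — endpoints in different components.
R3—R5 (13): add — endpoints in different components.
R4—R6 (14): add — endpoints in different components.
R4—R9 (15): skip — R4 and R9 already connected.
R5—R8 (16): skip — R5 and R8 already connected.
R3—R6 (20): skip — R3 and R6 already connected.
R2—R5 (21): skip — R5 and R2 already connected.
R3—R4 (22): skip — R3 and R4 already connected.
R5—R7 (22): skip — R5 and R7 already connected.
R2—R6 (23): skip — R6 and R2 already connected.
R1—R4 (24): add — endpoints in different components.
The 3rd edge added is R3—R8.

R3-R8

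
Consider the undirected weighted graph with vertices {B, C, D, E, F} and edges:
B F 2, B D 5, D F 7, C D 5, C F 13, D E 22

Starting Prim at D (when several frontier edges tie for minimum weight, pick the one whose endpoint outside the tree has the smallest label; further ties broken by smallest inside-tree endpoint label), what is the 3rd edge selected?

C-D

Grow the tree from D using Prim:
Step 1: frontier [B D 5, C D 5, D F 7, D E 22] → take B D (5); add B.
Step 2: frontier [B F 2, C D 5, D F 7, D E 22] → take B F (2); add F.
Step 3: frontier [C D 5, D E 22, C F 13] → take C D (5); add C.
Step 4: frontier [D E 22] → take D E (22); add E.
The 3rd edge added is C D.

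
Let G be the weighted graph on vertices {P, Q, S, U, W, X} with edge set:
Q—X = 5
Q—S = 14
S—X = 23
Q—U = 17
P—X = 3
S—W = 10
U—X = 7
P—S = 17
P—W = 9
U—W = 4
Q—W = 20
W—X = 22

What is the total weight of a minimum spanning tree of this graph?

Kruskal: consider edges lightest-first.
P—X (3): add. Components now {S} {P,X} {W} {U} {Q}
U—W (4): add. Components now {S} {P,X} {U,W} {Q}
Q—X (5): add. Components now {S} {P,Q,X} {U,W}
U—X (7): add. Components now {S} {P,Q,U,W,X}
P—W (9): skip — P and W already connected.
S—W (10): add. Components now {P,Q,S,U,W,X}
MST edges: P—X, U—W, Q—X, U—X, S—W; total weight 3+4+5+7+10 = 29.

29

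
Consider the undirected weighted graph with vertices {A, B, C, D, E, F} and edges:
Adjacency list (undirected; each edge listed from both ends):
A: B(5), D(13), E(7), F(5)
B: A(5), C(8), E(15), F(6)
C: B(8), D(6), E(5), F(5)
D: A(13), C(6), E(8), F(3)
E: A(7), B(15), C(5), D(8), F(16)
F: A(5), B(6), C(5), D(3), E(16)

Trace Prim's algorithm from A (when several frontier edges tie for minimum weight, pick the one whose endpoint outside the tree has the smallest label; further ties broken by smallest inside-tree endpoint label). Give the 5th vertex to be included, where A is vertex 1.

Prim's algorithm from A:
Step 1: cheapest edge leaving the tree is A-B (5); add B.
Step 2: cheapest edge leaving the tree is A-F (5); add F.
Step 3: cheapest edge leaving the tree is D-F (3); add D.
Step 4: cheapest edge leaving the tree is C-F (5); add C.
Step 5: cheapest edge leaving the tree is C-E (5); add E.
Vertex order: A, B, F, D, C, E. The 5th vertex is C.

C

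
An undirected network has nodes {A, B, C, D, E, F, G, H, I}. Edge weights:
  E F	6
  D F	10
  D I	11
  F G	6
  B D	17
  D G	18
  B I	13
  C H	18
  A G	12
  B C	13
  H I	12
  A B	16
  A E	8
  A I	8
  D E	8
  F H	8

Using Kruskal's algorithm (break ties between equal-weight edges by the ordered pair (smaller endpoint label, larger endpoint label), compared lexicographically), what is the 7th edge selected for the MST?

Kruskal's algorithm — process edges by increasing weight (ties by edge label):
E F (6): add — endpoints in different components.
F G (6): add — endpoints in different components.
A E (8): add — endpoints in different components.
A I (8): add — endpoints in different components.
D E (8): add — endpoints in different components.
F H (8): add — endpoints in different components.
D F (10): skip — D and F already connected.
D I (11): skip — D and I already connected.
A G (12): skip — A and G already connected.
H I (12): skip — H and I already connected.
B C (13): add — endpoints in different components.
B I (13): add — endpoints in different components.
The 7th edge added is B C.

B-C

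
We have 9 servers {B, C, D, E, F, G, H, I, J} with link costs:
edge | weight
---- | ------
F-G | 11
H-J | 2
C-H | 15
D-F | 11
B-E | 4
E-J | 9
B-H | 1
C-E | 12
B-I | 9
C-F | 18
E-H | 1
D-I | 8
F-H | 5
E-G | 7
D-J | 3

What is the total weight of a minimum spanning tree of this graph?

39

Sort edges by weight, then run Kruskal:
B-H (1): add — endpoints in different components.
E-H (1): add — endpoints in different components.
H-J (2): add — endpoints in different components.
D-J (3): add — endpoints in different components.
B-E (4): skip — B and E already connected.
F-H (5): add — endpoints in different components.
E-G (7): add — endpoints in different components.
D-I (8): add — endpoints in different components.
B-I (9): skip — B and I already connected.
E-J (9): skip — E and J already connected.
D-F (11): skip — D and F already connected.
F-G (11): skip — F and G already connected.
C-E (12): add — endpoints in different components.
MST edges: B-H, E-H, H-J, D-J, F-H, E-G, D-I, C-E; total weight 1+1+2+3+5+7+8+12 = 39.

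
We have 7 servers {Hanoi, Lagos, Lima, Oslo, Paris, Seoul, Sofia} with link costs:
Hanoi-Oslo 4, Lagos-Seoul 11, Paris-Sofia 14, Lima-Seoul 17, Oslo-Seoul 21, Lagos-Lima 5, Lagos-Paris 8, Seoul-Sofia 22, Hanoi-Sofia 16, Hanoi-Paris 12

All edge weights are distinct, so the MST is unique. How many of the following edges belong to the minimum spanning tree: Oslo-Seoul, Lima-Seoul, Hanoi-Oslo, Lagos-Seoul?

2

Sort edges by weight, then run Kruskal:
Hanoi-Oslo (4): add — endpoints in different components.
Lagos-Lima (5): add — endpoints in different components.
Lagos-Paris (8): add — endpoints in different components.
Lagos-Seoul (11): add — endpoints in different components.
Hanoi-Paris (12): add — endpoints in different components.
Paris-Sofia (14): add — endpoints in different components.
MST edge set: {Hanoi-Oslo, Lagos-Lima, Lagos-Paris, Lagos-Seoul, Hanoi-Paris, Paris-Sofia}.
Of the listed edges, {Hanoi-Oslo, Lagos-Seoul} are in the MST → 2.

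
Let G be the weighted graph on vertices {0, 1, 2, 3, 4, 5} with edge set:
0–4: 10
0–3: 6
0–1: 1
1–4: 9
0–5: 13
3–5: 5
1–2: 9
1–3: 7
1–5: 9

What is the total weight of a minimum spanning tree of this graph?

Sort edges by weight, then run Kruskal:
0–1 (1): add. Components now {0,1} {2} {3} {4} {5}
3–5 (5): add. Components now {0,1} {2} {3,5} {4}
0–3 (6): add. Components now {0,1,3,5} {2} {4}
1–3 (7): skip — 1 and 3 already connected.
1–2 (9): add. Components now {0,1,2,3,5} {4}
1–4 (9): add. Components now {0,1,2,3,4,5}
MST edges: 0–1, 3–5, 0–3, 1–2, 1–4; total weight 1+5+6+9+9 = 30.

30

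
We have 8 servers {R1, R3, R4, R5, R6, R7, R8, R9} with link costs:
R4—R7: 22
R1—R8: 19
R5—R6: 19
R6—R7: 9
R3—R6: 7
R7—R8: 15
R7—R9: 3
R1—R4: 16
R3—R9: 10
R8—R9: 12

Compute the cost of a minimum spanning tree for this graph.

85

Kruskal: consider edges lightest-first.
R7—R9 (3): add — endpoints in different components.
R3—R6 (7): add — endpoints in different components.
R6—R7 (9): add — endpoints in different components.
R3—R9 (10): skip — R3 and R9 already connected.
R8—R9 (12): add — endpoints in different components.
R7—R8 (15): skip — R8 and R7 already connected.
R1—R4 (16): add — endpoints in different components.
R1—R8 (19): add — endpoints in different components.
R5—R6 (19): add — endpoints in different components.
MST edges: R7—R9, R3—R6, R6—R7, R8—R9, R1—R4, R1—R8, R5—R6; total weight 3+7+9+12+16+19+19 = 85.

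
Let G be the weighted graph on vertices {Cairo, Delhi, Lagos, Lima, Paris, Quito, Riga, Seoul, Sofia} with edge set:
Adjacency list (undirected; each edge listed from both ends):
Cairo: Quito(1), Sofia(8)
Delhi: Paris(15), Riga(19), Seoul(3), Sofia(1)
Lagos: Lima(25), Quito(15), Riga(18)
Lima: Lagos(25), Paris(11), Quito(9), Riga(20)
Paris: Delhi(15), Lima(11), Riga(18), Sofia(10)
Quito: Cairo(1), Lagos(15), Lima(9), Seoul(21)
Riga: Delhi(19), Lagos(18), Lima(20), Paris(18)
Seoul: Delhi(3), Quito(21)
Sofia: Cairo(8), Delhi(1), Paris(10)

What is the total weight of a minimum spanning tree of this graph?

65

Prim's algorithm from Quito:
Step 1: cheapest edge leaving the tree is Cairo—Quito (1); add Cairo.
Step 2: cheapest edge leaving the tree is Cairo—Sofia (8); add Sofia.
Step 3: cheapest edge leaving the tree is Delhi—Sofia (1); add Delhi.
Step 4: cheapest edge leaving the tree is Delhi—Seoul (3); add Seoul.
Step 5: cheapest edge leaving the tree is Lima—Quito (9); add Lima.
Step 6: cheapest edge leaving the tree is Paris—Sofia (10); add Paris.
Step 7: cheapest edge leaving the tree is Lagos—Quito (15); add Lagos.
Step 8: cheapest edge leaving the tree is Lagos—Riga (18); add Riga.
MST edges: Cairo—Quito, Cairo—Sofia, Delhi—Sofia, Delhi—Seoul, Lima—Quito, Paris—Sofia, Lagos—Quito, Lagos—Riga; total weight 1+8+1+3+9+10+15+18 = 65.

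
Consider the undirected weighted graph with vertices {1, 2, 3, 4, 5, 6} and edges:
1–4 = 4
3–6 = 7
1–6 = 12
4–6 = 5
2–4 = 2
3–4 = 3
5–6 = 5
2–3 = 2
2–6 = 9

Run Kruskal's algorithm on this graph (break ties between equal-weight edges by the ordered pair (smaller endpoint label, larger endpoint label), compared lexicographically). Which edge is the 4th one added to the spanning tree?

Kruskal's algorithm — process edges by increasing weight (ties by edge label):
2–3 (2): add. Components now {1} {2,3} {4} {5} {6}
2–4 (2): add. Components now {1} {2,3,4} {5} {6}
3–4 (3): skip — 3 and 4 already connected.
1–4 (4): add. Components now {1,2,3,4} {5} {6}
4–6 (5): add. Components now {1,2,3,4,6} {5}
5–6 (5): add. Components now {1,2,3,4,5,6}
The 4th edge added is 4–6.

4-6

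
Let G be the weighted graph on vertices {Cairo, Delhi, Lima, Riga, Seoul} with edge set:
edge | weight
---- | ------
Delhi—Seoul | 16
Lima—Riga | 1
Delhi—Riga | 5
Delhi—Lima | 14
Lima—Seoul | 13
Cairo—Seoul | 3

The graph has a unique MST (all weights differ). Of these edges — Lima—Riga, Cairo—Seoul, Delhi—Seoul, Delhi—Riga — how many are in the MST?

3

Kruskal: consider edges lightest-first.
Lima—Riga (1): add. Components now {Seoul} {Lima,Riga} {Delhi} {Cairo}
Cairo—Seoul (3): add. Components now {Cairo,Seoul} {Lima,Riga} {Delhi}
Delhi—Riga (5): add. Components now {Cairo,Seoul} {Delhi,Lima,Riga}
Lima—Seoul (13): add. Components now {Cairo,Delhi,Lima,Riga,Seoul}
MST edge set: {Lima—Riga, Cairo—Seoul, Delhi—Riga, Lima—Seoul}.
Of the listed edges, {Lima—Riga, Cairo—Seoul, Delhi—Riga} are in the MST → 3.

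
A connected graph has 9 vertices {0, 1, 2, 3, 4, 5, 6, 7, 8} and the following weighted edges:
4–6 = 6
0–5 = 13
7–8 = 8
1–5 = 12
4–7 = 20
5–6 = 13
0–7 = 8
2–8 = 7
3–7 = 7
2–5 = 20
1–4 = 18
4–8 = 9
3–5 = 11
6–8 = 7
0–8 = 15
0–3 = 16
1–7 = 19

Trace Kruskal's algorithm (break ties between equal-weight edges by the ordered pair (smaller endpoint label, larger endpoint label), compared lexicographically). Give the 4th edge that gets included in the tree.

6-8

Kruskal's algorithm — process edges by increasing weight (ties by edge label):
4–6 (6): add — endpoints in different components.
2–8 (7): add — endpoints in different components.
3–7 (7): add — endpoints in different components.
6–8 (7): add — endpoints in different components.
0–7 (8): add — endpoints in different components.
7–8 (8): add — endpoints in different components.
4–8 (9): skip — 4 and 8 already connected.
3–5 (11): add — endpoints in different components.
1–5 (12): add — endpoints in different components.
The 4th edge added is 6–8.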